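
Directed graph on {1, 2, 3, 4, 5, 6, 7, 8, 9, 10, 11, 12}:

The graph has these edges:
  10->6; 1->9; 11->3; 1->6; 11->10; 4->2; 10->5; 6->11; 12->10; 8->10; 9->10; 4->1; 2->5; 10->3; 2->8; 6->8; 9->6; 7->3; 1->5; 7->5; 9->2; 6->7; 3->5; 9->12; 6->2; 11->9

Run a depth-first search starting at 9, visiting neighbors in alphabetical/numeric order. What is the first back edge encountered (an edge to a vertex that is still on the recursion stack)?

6→2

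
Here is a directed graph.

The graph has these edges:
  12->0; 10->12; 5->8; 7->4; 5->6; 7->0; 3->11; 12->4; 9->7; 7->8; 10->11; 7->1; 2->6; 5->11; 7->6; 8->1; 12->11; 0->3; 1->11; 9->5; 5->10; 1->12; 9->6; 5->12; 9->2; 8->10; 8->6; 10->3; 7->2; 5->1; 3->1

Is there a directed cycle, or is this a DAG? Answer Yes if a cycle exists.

DFS with white/gray/black marking, starting from 4:
4 gray
4 black
8 gray
  10 gray
    11 gray
    11 black
    12 gray
      12→11: 11 black — skip
      0 gray
        3 gray
          1 gray
            1→12: 12 is gray → back edge
Back edge found, so a cycle exists: 12 → 0 → 3 → 1 → 12.

Yes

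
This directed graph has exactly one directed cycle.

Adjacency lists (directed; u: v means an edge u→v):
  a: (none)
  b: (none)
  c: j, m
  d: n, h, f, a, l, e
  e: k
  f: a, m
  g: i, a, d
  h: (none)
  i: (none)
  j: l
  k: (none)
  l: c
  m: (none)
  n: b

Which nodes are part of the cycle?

c, j, l

DFS with gray/black marking from l:
l gray
  c gray
    j gray
      j→l: l is gray → back edge
Back edge closes the cycle l → c → j → l; its vertices are {c, j, l}.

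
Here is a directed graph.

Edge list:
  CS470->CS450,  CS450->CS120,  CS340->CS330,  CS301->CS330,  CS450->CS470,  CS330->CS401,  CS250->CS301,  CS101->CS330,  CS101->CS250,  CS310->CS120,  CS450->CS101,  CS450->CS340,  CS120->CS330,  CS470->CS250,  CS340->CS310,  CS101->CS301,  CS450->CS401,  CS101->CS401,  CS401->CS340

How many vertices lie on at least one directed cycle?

A vertex is on a directed cycle iff it belongs to a strongly connected component of size ≥ 2 (or has a self-loop).
The vertices on cycles are {CS120, CS310, CS330, CS340, CS401, CS450, CS470} — 7 in total.

7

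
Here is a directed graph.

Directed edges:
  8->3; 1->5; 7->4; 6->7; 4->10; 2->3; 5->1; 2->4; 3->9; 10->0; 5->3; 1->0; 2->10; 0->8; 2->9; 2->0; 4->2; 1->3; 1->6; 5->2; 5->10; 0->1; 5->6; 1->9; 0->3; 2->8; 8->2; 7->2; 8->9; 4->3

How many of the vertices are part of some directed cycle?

A vertex is on a directed cycle iff it belongs to a strongly connected component of size ≥ 2 (or has a self-loop).
The vertices on cycles are {0, 1, 2, 4, 5, 6, 7, 8, 10} — 9 in total.

9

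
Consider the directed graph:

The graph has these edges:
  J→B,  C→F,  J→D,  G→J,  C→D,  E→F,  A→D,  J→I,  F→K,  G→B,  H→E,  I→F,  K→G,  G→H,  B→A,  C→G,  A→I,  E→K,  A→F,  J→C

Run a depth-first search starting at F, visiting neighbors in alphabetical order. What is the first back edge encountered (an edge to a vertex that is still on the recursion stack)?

A->F

DFS from F (visiting neighbors in alphabetical order); mark gray on enter, black on exit:
F gray
  K gray
    G gray
      B gray
        A gray
          D gray
          D black
          A→F: F is gray → back edge
First back edge: A → F.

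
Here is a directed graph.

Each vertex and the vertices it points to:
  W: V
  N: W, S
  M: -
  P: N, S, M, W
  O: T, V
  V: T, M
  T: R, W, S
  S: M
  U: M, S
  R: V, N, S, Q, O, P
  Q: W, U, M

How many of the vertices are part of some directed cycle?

8

A vertex is on a directed cycle iff it belongs to a strongly connected component of size ≥ 2 (or has a self-loop).
The vertices on cycles are {N, O, P, Q, R, T, V, W} — 8 in total.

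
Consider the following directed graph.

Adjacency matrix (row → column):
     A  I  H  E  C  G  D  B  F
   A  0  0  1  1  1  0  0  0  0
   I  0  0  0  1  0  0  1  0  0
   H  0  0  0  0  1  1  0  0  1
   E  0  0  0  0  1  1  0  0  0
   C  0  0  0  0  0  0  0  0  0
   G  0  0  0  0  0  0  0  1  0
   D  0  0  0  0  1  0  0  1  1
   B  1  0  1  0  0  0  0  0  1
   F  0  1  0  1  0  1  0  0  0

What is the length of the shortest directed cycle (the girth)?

For each vertex v, BFS finds the shortest path from v back to v.
The shortest such closed walk is D → F → I → D, length 3.

3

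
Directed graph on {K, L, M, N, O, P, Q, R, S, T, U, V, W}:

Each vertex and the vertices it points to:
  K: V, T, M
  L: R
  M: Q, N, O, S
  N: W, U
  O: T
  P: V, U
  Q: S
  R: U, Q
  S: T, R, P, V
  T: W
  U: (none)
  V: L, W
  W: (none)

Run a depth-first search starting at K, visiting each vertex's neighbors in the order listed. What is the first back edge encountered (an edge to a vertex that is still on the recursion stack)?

S->R

DFS from K (visiting each vertex's neighbors in the order listed); mark gray on enter, black on exit:
K gray
  V gray
    L gray
      R gray
        U gray
        U black
        Q gray
          S gray
            T gray
              W gray
              W black
            T black
            S→R: R is gray → back edge
First back edge: S → R.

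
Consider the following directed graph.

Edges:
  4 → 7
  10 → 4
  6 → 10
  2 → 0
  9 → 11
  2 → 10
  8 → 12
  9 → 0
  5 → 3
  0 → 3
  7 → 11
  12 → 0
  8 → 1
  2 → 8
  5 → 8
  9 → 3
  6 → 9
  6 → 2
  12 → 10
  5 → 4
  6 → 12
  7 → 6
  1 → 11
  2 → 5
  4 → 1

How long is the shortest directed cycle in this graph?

4

For each vertex v, BFS finds the shortest path from v back to v.
The shortest such closed walk is 6 → 10 → 4 → 7 → 6, length 4.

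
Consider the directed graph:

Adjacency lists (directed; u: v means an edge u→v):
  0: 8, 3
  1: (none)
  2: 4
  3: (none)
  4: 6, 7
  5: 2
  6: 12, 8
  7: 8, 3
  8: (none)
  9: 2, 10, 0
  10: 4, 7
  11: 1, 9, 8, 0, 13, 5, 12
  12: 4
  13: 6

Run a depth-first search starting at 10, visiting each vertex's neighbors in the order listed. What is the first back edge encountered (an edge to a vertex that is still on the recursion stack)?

12→4

DFS from 10 (visiting each vertex's neighbors in the order listed); mark gray on enter, black on exit:
10 gray
  4 gray
    6 gray
      12 gray
        12→4: 4 is gray → back edge
First back edge: 12 → 4.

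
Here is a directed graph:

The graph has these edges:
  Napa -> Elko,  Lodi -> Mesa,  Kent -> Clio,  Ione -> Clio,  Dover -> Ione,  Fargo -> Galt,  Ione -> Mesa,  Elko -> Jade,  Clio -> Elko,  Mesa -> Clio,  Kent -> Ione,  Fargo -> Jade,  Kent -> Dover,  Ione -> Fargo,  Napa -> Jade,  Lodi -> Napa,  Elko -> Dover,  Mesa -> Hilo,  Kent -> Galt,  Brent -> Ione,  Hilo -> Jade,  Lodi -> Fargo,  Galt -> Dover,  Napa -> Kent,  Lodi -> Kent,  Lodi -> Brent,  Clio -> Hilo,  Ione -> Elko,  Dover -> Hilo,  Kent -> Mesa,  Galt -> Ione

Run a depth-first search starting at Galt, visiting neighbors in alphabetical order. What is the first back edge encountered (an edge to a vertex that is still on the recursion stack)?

Elko→Dover

DFS from Galt (visiting neighbors in alphabetical order); mark gray on enter, black on exit:
Galt gray
  Dover gray
    Hilo gray
      Jade gray
      Jade black
    Hilo black
    Ione gray
      Clio gray
        Elko gray
          Elko→Dover: Dover is gray → back edge
First back edge: Elko → Dover.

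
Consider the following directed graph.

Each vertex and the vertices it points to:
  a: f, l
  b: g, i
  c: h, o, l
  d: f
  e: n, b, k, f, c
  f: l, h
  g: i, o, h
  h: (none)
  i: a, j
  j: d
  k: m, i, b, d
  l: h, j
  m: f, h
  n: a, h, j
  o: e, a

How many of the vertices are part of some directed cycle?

A vertex is on a directed cycle iff it belongs to a strongly connected component of size ≥ 2 (or has a self-loop).
The vertices on cycles are {b, c, d, e, f, g, j, k, l, o} — 10 in total.

10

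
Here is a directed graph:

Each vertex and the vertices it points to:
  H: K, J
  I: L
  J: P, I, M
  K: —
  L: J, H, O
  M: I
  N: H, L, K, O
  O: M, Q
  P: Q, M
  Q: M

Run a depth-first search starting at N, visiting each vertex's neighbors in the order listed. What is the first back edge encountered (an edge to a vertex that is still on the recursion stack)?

DFS from N (visiting each vertex's neighbors in the order listed); mark gray on enter, black on exit:
N gray
  H gray
    K gray
    K black
    J gray
      P gray
        Q gray
          M gray
            I gray
              L gray
                L→J: J is gray → back edge
First back edge: L → J.

L->J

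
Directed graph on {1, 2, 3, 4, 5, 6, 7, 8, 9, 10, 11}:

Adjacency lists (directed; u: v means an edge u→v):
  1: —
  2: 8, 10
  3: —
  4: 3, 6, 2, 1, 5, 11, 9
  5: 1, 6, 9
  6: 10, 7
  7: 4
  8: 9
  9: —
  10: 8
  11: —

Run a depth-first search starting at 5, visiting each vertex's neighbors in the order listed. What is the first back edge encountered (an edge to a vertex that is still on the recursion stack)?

DFS from 5 (visiting each vertex's neighbors in the order listed); mark gray on enter, black on exit:
5 gray
  1 gray
  1 black
  6 gray
    10 gray
      8 gray
        9 gray
        9 black
      8 black
    10 black
    7 gray
      4 gray
        3 gray
        3 black
        4→6: 6 is gray → back edge
First back edge: 4 → 6.

4->6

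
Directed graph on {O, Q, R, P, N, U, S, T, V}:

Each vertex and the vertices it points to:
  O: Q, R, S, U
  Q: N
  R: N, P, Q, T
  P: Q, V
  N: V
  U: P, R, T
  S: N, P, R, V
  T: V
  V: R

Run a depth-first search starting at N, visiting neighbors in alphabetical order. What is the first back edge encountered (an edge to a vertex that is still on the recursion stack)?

R->N

DFS from N (visiting neighbors in alphabetical order); mark gray on enter, black on exit:
N gray
  V gray
    R gray
      R→N: N is gray → back edge
First back edge: R → N.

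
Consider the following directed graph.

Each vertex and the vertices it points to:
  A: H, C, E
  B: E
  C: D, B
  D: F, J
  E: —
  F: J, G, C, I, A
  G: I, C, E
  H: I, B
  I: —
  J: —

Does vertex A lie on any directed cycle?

Yes

A is on a cycle iff A can reach itself via ≥1 edge.
A → C → D → F → A — yes.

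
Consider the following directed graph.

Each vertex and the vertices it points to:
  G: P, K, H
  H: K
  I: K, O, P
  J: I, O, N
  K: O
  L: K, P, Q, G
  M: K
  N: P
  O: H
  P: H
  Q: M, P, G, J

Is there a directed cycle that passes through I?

No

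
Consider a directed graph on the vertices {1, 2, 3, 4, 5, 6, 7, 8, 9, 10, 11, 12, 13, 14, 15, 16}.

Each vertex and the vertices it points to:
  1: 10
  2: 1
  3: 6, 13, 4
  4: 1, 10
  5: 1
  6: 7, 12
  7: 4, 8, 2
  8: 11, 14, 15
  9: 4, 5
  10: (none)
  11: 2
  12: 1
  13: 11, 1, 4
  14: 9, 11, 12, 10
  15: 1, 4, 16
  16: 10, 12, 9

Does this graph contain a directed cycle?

No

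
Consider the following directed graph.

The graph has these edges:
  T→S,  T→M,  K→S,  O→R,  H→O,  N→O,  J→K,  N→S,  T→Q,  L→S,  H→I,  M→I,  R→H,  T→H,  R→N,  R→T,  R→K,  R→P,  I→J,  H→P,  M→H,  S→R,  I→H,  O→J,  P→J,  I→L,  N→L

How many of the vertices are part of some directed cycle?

12

A vertex is on a directed cycle iff it belongs to a strongly connected component of size ≥ 2 (or has a self-loop).
The vertices on cycles are {H, I, J, K, L, M, N, O, P, R, S, T} — 12 in total.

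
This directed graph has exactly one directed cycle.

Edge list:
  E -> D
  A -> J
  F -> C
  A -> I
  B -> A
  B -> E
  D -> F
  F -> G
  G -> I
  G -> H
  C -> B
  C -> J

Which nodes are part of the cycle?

B, C, D, E, F

DFS with gray/black marking from F:
F gray
  G gray
    I gray
    I black
    H gray
    H black
  G black
  C gray
    B gray
      A gray
        A→I: I black — skip
        J gray
        J black
      A black
      E gray
        D gray
          D→F: F is gray → back edge
Back edge closes the cycle F → C → B → E → D → F; its vertices are {B, C, D, E, F}.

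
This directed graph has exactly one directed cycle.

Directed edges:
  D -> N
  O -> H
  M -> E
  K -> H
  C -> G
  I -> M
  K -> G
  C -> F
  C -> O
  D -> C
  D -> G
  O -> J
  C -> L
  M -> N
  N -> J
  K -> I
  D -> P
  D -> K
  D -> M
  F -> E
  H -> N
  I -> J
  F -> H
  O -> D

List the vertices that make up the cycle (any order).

DFS with gray/black marking from C:
C gray
  G gray
  G black
  O gray
    J gray
    J black
    D gray
      P gray
      P black
      M gray
        N gray
          N→J: J black — skip
        N black
        E gray
        E black
      M black
      D→G: G black — skip
      D→N: N black — skip
      D→C: C is gray → back edge
Back edge closes the cycle C → O → D → C; its vertices are {C, D, O}.

C, D, O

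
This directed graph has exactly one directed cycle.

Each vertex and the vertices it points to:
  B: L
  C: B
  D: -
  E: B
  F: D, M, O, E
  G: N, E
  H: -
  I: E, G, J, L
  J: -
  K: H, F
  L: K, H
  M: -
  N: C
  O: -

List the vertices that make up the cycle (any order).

B, E, F, K, L

DFS with gray/black marking from L:
L gray
  K gray
    H gray
    H black
    F gray
      D gray
      D black
      M gray
      M black
      O gray
      O black
      E gray
        B gray
          B→L: L is gray → back edge
Back edge closes the cycle L → K → F → E → B → L; its vertices are {B, E, F, K, L}.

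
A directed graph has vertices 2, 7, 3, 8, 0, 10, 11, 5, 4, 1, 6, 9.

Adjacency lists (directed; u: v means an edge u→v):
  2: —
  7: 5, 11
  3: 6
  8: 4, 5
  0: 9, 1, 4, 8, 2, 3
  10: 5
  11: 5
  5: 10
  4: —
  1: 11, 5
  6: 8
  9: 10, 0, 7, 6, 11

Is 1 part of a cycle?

1 lies on a cycle iff there is a path from 1 back to itself.
Exploring from 1, it never reaches itself; equivalently, its strongly connected component is a singleton.

No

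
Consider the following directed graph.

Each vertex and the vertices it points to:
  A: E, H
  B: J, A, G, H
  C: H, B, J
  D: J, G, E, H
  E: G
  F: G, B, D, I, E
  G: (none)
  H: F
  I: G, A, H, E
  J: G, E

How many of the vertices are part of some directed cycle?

A vertex is on a directed cycle iff it belongs to a strongly connected component of size ≥ 2 (or has a self-loop).
The vertices on cycles are {A, B, D, F, H, I} — 6 in total.

6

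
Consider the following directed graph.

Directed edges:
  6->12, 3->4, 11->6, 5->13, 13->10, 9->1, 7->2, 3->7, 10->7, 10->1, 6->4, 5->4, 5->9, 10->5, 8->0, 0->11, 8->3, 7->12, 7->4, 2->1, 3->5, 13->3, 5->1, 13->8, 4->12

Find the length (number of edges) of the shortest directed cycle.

3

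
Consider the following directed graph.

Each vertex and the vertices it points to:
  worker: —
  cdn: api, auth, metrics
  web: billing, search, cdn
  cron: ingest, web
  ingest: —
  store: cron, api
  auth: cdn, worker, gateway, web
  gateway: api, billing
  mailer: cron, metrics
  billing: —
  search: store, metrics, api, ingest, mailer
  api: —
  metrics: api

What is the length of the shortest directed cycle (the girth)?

For each vertex v, BFS finds the shortest path from v back to v.
The shortest such closed walk is auth → cdn → auth, length 2.

2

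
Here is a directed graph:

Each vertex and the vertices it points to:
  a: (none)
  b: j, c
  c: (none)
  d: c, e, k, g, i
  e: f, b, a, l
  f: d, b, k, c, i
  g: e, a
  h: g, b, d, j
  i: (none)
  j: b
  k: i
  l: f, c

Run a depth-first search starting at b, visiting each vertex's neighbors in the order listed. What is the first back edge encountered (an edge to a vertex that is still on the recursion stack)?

j->b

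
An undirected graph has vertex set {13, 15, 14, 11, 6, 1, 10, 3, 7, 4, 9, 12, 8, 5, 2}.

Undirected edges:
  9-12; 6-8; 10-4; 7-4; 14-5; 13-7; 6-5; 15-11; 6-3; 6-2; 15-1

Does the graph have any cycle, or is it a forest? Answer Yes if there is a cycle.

DFS, tracking each vertex's parent; an edge to a visited non-parent vertex closes a cycle.
Start from 3:
visit 3 (parent –)
  visit 6 (parent 3)
    6–3: parent, skip
    visit 5 (parent 6)
      5–6: parent, skip
      visit 14 (parent 5)
        14–5: parent, skip
    visit 2 (parent 6)
      2–6: parent, skip
    visit 8 (parent 6)
      8–6: parent, skip
visit 13 (parent –)
  visit 7 (parent 13)
    7–13: parent, skip
    visit 4 (parent 7)
      4–7: parent, skip
      visit 10 (parent 4)
        10–4: parent, skip
visit 15 (parent –)
  visit 1 (parent 15)
    1–15: parent, skip
  visit 11 (parent 15)
    11–15: parent, skip
visit 9 (parent –)
  visit 12 (parent 9)
    12–9: parent, skip
No non-parent visited neighbor found — the graph is a forest.

No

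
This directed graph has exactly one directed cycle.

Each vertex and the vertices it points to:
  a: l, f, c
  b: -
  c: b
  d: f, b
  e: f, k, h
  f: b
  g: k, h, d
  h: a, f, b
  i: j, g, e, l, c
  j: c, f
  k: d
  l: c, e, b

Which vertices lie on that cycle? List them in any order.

a, e, h, l

DFS with gray/black marking from l:
l gray
  c gray
    b gray
    b black
  c black
  e gray
    f gray
      f→b: b black — skip
    f black
    k gray
      d gray
        d→f: f black — skip
        d→b: b black — skip
      d black
    k black
    h gray
      a gray
        a→l: l is gray → back edge
Back edge closes the cycle l → e → h → a → l; its vertices are {a, e, h, l}.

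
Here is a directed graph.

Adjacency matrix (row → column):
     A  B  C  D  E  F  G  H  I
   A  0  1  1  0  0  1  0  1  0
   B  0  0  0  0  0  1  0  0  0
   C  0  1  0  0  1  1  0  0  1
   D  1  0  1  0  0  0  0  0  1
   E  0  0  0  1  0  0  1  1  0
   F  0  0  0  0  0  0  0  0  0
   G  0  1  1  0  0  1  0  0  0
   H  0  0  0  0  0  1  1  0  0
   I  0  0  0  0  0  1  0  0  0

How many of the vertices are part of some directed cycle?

A vertex is on a directed cycle iff it belongs to a strongly connected component of size ≥ 2 (or has a self-loop).
The vertices on cycles are {A, C, D, E, G, H} — 6 in total.

6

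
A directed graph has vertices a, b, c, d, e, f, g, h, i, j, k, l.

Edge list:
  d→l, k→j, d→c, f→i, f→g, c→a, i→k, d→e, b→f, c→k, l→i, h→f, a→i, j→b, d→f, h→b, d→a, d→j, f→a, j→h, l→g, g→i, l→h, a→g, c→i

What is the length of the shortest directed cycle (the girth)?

For each vertex v, BFS finds the shortest path from v back to v.
The shortest such closed walk is j → b → f → i → k → j, length 5.

5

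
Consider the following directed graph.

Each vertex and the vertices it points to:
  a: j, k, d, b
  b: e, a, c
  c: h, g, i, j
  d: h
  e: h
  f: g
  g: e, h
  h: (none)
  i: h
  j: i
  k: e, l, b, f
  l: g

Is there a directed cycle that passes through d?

d lies on a cycle iff there is a path from d back to itself.
Exploring from d, it never reaches itself; equivalently, its strongly connected component is a singleton.

No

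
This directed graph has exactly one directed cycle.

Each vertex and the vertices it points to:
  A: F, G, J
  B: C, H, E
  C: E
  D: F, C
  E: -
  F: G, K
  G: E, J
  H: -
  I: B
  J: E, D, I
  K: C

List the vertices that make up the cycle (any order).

DFS with gray/black marking from G:
G gray
  E gray
  E black
  J gray
    J→E: E black — skip
    D gray
      F gray
        F→G: G is gray → back edge
Back edge closes the cycle G → J → D → F → G; its vertices are {D, F, G, J}.

D, F, G, J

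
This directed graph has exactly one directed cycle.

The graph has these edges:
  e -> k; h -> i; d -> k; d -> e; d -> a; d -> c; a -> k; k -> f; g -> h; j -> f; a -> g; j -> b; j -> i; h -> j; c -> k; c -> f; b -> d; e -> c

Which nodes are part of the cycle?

DFS with gray/black marking from g:
g gray
  h gray
    i gray
    i black
    j gray
      f gray
      f black
      b gray
        d gray
          a gray
            a→g: g is gray → back edge
Back edge closes the cycle g → h → j → b → d → a → g; its vertices are {a, b, d, g, h, j}.

a, b, d, g, h, j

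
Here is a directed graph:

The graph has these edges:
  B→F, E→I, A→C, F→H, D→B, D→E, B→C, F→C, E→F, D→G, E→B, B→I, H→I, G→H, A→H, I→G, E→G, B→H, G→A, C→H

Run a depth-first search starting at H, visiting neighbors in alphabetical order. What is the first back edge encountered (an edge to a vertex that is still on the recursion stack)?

C->H

DFS from H (visiting neighbors in alphabetical order); mark gray on enter, black on exit:
H gray
  I gray
    G gray
      A gray
        C gray
          C→H: H is gray → back edge
First back edge: C → H.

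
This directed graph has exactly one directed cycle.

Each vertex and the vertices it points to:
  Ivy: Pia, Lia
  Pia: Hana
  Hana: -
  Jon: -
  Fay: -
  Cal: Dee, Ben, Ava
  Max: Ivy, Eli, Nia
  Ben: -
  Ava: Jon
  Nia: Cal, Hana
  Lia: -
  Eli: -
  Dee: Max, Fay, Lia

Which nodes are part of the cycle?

Cal, Dee, Max, Nia

DFS with gray/black marking from Max:
Max gray
  Ivy gray
    Pia gray
      Hana gray
      Hana black
    Pia black
    Lia gray
    Lia black
  Ivy black
  Eli gray
  Eli black
  Nia gray
    Cal gray
      Dee gray
        Dee→Max: Max is gray → back edge
Back edge closes the cycle Max → Nia → Cal → Dee → Max; its vertices are {Cal, Dee, Max, Nia}.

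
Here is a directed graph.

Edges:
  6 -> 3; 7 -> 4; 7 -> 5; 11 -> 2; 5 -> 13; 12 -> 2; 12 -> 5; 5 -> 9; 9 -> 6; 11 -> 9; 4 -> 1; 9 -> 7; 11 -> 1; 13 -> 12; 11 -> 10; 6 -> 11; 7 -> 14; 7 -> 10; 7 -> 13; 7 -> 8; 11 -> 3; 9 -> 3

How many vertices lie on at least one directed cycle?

7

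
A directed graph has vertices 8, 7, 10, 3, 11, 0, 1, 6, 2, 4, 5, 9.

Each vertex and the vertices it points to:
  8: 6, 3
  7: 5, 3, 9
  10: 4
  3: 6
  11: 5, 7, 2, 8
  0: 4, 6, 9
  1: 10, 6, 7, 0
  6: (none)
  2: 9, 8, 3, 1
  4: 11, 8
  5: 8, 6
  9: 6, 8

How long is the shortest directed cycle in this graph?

5

For each vertex v, BFS finds the shortest path from v back to v.
The shortest such closed walk is 1 → 10 → 4 → 11 → 2 → 1, length 5.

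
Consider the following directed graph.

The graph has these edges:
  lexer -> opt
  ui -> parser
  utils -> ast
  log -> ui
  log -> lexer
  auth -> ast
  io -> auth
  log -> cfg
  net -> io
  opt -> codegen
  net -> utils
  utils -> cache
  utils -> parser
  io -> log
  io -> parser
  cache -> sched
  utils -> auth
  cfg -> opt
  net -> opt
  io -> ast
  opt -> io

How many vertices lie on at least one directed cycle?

5

A vertex is on a directed cycle iff it belongs to a strongly connected component of size ≥ 2 (or has a self-loop).
The vertices on cycles are {io, cfg, log, opt, lexer} — 5 in total.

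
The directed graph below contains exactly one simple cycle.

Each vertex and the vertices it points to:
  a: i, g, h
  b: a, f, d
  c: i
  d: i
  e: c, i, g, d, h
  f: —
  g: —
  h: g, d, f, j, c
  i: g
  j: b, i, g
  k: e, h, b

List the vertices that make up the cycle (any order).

a, b, h, j

DFS with gray/black marking from b:
b gray
  a gray
    i gray
      g gray
      g black
    i black
    a→g: g black — skip
    h gray
      h→g: g black — skip
      d gray
        d→i: i black — skip
      d black
      f gray
      f black
      j gray
        j→b: b is gray → back edge
Back edge closes the cycle b → a → h → j → b; its vertices are {a, b, h, j}.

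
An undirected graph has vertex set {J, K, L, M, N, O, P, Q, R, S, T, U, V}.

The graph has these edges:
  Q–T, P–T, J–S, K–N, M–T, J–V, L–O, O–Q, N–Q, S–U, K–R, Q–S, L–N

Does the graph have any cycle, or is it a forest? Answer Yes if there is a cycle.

Yes

DFS, tracking each vertex's parent; an edge to a visited non-parent vertex closes a cycle.
Start from M:
visit M (parent –)
  visit T (parent M)
    T–M: parent, skip
    visit P (parent T)
      P–T: parent, skip
    visit Q (parent T)
      visit O (parent Q)
        O–Q: parent, skip
        visit L (parent O)
          visit N (parent L)
            visit K (parent N)
              K–N: parent, skip
              visit R (parent K)
                R–K: parent, skip
            N–L: parent, skip
            N–Q: Q visited and ≠ parent → cycle
Cycle: Q – O – L – N – Q.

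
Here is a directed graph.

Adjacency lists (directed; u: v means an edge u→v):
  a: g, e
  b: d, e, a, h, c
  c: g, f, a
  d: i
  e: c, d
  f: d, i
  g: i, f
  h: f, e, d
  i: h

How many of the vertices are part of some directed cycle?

8

A vertex is on a directed cycle iff it belongs to a strongly connected component of size ≥ 2 (or has a self-loop).
The vertices on cycles are {a, c, d, e, f, g, h, i} — 8 in total.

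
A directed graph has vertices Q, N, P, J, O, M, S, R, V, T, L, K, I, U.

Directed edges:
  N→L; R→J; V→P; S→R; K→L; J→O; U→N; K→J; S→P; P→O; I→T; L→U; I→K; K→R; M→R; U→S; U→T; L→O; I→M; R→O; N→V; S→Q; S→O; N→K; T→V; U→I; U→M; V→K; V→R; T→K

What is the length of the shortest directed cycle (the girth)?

3

For each vertex v, BFS finds the shortest path from v back to v.
The shortest such closed walk is U → N → L → U, length 3.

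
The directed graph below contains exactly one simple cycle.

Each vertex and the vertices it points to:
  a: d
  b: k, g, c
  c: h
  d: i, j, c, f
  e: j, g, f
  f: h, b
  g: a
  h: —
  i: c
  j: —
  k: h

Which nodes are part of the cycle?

DFS with gray/black marking from g:
g gray
  a gray
    d gray
      i gray
        c gray
          h gray
          h black
        c black
      i black
      j gray
      j black
      d→c: c black — skip
      f gray
        f→h: h black — skip
        b gray
          k gray
            k→h: h black — skip
          k black
          b→g: g is gray → back edge
Back edge closes the cycle g → a → d → f → b → g; its vertices are {a, b, d, f, g}.

a, b, d, f, g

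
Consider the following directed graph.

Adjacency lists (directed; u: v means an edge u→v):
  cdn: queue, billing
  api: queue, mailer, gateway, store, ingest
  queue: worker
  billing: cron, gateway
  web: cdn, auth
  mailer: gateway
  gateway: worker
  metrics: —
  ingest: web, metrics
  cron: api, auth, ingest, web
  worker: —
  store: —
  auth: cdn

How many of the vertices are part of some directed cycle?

A vertex is on a directed cycle iff it belongs to a strongly connected component of size ≥ 2 (or has a self-loop).
The vertices on cycles are {api, cdn, web, auth, cron, ingest, billing} — 7 in total.

7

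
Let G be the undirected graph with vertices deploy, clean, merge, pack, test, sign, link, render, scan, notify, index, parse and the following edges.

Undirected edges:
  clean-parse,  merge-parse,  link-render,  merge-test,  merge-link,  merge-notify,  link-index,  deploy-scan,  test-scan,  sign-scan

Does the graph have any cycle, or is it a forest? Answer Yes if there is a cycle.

DFS, tracking each vertex's parent; an edge to a visited non-parent vertex closes a cycle.
Start from sign:
visit sign (parent –)
  visit scan (parent sign)
    scan–sign: parent, skip
    visit test (parent scan)
      test–scan: parent, skip
      visit merge (parent test)
        visit notify (parent merge)
          notify–merge: parent, skip
        visit parse (parent merge)
          visit clean (parent parse)
            clean–parse: parent, skip
          parse–merge: parent, skip
        visit link (parent merge)
          visit render (parent link)
            render–link: parent, skip
          visit index (parent link)
            index–link: parent, skip
          link–merge: parent, skip
        merge–test: parent, skip
    visit deploy (parent scan)
      deploy–scan: parent, skip
visit pack (parent –)
No non-parent visited neighbor found — the graph is a forest.

No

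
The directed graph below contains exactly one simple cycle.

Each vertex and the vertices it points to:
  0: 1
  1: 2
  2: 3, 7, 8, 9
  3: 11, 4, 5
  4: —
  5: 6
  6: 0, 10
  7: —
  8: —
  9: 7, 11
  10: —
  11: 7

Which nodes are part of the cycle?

0, 1, 2, 3, 5, 6

DFS with gray/black marking from 1:
1 gray
  2 gray
    3 gray
      11 gray
        7 gray
        7 black
      11 black
      4 gray
      4 black
      5 gray
        6 gray
          0 gray
            0→1: 1 is gray → back edge
Back edge closes the cycle 1 → 2 → 3 → 5 → 6 → 0 → 1; its vertices are {0, 1, 2, 3, 5, 6}.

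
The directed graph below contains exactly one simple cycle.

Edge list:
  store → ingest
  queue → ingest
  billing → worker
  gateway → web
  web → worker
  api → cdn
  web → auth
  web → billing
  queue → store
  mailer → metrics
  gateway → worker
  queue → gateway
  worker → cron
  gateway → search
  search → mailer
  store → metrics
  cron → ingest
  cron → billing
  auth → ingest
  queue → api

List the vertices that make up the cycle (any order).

cron, worker, billing

DFS with gray/black marking from billing:
billing gray
  worker gray
    cron gray
      cron→billing: billing is gray → back edge
Back edge closes the cycle billing → worker → cron → billing; its vertices are {cron, worker, billing}.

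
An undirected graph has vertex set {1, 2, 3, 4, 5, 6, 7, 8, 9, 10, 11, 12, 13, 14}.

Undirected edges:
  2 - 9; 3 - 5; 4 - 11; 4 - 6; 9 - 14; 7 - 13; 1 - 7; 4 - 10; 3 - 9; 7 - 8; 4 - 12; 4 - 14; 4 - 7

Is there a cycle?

No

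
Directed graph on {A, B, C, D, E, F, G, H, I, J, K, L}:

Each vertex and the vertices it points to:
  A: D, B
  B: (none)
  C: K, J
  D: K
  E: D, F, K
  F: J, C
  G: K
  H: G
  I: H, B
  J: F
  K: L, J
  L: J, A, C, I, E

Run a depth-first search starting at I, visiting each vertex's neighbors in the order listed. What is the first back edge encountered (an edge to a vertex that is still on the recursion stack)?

DFS from I (visiting each vertex's neighbors in the order listed); mark gray on enter, black on exit:
I gray
  H gray
    G gray
      K gray
        L gray
          J gray
            F gray
              F→J: J is gray → back edge
First back edge: F → J.

F→J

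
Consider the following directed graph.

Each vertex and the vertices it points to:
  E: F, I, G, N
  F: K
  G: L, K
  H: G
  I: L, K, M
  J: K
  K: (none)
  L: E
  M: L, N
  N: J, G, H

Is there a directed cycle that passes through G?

G is on a cycle iff G can reach itself via ≥1 edge.
G → L → E → G — yes.

Yes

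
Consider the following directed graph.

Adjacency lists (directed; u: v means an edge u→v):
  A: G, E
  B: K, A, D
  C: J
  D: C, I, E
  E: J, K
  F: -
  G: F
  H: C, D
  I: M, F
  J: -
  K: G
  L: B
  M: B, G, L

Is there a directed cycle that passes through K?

K lies on a cycle iff there is a path from K back to itself.
Exploring from K, it never reaches itself; equivalently, its strongly connected component is a singleton.

No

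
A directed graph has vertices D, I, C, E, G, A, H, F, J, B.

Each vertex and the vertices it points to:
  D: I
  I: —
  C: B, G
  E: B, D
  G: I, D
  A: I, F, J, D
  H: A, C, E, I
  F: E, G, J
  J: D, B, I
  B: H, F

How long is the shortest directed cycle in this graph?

For each vertex v, BFS finds the shortest path from v back to v.
The shortest such closed walk is H → C → B → H, length 3.

3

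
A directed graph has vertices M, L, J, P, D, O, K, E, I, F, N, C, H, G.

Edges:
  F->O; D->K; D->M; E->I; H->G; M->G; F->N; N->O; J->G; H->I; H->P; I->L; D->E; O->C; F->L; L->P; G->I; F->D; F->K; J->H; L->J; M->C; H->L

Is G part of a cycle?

G is on a cycle iff G can reach itself via ≥1 edge.
G → I → L → J → G — yes.

Yes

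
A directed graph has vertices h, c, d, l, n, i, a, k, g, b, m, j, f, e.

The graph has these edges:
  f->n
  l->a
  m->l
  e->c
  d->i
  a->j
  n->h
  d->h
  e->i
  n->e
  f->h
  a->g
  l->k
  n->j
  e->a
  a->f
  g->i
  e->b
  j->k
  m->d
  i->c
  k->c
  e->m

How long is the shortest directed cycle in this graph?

4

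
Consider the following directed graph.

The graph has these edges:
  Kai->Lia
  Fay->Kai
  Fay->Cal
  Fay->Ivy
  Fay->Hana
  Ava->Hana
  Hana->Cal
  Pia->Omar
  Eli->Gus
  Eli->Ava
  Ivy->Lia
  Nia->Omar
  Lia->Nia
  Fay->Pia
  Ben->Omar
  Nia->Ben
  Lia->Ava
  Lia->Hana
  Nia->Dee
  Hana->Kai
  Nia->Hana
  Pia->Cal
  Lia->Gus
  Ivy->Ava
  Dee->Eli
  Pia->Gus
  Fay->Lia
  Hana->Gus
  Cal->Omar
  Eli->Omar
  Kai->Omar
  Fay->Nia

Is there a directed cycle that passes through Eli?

Eli is on a cycle iff Eli can reach itself via ≥1 edge.
Eli → Ava → Hana → Kai → Lia → Nia → Dee → Eli — yes.

Yes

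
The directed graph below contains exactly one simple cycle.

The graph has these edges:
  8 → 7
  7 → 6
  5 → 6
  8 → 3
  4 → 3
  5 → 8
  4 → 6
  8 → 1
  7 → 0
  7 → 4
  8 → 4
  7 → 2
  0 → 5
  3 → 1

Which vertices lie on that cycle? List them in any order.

0, 5, 7, 8

DFS with gray/black marking from 8:
8 gray
  7 gray
    0 gray
      5 gray
        5→8: 8 is gray → back edge
Back edge closes the cycle 8 → 7 → 0 → 5 → 8; its vertices are {0, 5, 7, 8}.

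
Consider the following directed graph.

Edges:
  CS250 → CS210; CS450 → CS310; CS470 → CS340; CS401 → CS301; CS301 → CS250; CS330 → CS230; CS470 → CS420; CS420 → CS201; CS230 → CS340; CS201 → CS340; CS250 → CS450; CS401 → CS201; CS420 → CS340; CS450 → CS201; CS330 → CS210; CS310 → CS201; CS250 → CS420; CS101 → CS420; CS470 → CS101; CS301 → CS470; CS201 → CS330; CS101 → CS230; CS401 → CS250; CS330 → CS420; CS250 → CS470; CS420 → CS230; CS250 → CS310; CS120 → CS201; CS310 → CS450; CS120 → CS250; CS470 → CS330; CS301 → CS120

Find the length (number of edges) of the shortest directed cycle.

2

For each vertex v, BFS finds the shortest path from v back to v.
The shortest such closed walk is CS450 → CS310 → CS450, length 2.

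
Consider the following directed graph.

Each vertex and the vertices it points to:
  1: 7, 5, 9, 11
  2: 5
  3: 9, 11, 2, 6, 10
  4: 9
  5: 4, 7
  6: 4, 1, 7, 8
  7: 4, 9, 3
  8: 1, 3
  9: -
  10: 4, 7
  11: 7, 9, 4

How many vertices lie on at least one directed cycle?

9

A vertex is on a directed cycle iff it belongs to a strongly connected component of size ≥ 2 (or has a self-loop).
The vertices on cycles are {1, 2, 3, 5, 6, 7, 8, 10, 11} — 9 in total.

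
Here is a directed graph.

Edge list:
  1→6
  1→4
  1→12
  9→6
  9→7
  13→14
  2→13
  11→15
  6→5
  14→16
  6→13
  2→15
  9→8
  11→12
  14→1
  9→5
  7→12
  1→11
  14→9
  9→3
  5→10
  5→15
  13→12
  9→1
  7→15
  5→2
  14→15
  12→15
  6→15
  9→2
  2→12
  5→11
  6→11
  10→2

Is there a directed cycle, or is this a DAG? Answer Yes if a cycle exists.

Yes

DFS with white/gray/black marking, starting from 6:
6 gray
  5 gray
    10 gray
      2 gray
        13 gray
          14 gray
            9 gray
              3 gray
              3 black
              9→5: 5 is gray → back edge
Back edge found, so a cycle exists: 5 → 10 → 2 → 13 → 14 → 9 → 5.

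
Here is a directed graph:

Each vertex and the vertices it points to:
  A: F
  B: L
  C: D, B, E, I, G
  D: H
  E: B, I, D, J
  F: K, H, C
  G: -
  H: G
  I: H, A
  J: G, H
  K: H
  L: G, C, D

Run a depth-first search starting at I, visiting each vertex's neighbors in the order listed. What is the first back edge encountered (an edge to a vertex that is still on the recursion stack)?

DFS from I (visiting each vertex's neighbors in the order listed); mark gray on enter, black on exit:
I gray
  H gray
    G gray
    G black
  H black
  A gray
    F gray
      K gray
        K→H: H black — skip
      K black
      F→H: H black — skip
      C gray
        D gray
          D→H: H black — skip
        D black
        B gray
          L gray
            L→G: G black — skip
            L→C: C is gray → back edge
First back edge: L → C.

L→C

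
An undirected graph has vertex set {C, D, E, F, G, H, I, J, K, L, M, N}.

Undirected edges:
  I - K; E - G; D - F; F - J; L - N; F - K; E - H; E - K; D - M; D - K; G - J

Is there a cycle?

DFS, tracking each vertex's parent; an edge to a visited non-parent vertex closes a cycle.
Start from J:
visit J (parent –)
  visit F (parent J)
    F–J: parent, skip
    visit D (parent F)
      D–F: parent, skip
      visit K (parent D)
        visit I (parent K)
          I–K: parent, skip
        K–D: parent, skip
        visit E (parent K)
          E–K: parent, skip
          visit H (parent E)
            H–E: parent, skip
          visit G (parent E)
            G–J: J visited and ≠ parent → cycle
Cycle: J – F – D – K – E – G – J.

Yes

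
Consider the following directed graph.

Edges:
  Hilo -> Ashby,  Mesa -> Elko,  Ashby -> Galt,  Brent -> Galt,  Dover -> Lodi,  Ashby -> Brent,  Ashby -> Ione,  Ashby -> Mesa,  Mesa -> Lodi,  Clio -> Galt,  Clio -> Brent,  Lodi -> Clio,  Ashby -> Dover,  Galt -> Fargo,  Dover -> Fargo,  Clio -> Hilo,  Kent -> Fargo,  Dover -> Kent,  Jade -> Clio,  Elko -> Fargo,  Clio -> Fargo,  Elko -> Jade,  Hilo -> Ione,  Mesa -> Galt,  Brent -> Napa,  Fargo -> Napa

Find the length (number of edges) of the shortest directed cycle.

5

For each vertex v, BFS finds the shortest path from v back to v.
The shortest such closed walk is Hilo → Ashby → Mesa → Lodi → Clio → Hilo, length 5.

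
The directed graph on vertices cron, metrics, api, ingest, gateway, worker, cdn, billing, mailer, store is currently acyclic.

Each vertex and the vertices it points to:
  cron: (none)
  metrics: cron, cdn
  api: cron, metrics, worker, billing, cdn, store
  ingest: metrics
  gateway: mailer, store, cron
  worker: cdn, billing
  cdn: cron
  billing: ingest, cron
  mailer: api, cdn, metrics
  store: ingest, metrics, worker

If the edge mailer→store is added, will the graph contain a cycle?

No

Adding mailer→store creates a cycle iff store can already reach mailer.
Explore from store: no path reaches mailer. The graph stays acyclic.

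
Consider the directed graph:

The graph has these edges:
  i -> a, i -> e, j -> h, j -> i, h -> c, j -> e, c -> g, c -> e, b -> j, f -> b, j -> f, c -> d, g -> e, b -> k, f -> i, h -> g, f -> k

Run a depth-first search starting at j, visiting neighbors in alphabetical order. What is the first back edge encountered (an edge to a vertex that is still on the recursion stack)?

DFS from j (visiting neighbors in alphabetical order); mark gray on enter, black on exit:
j gray
  e gray
  e black
  f gray
    b gray
      b→j: j is gray → back edge
First back edge: b → j.

b->j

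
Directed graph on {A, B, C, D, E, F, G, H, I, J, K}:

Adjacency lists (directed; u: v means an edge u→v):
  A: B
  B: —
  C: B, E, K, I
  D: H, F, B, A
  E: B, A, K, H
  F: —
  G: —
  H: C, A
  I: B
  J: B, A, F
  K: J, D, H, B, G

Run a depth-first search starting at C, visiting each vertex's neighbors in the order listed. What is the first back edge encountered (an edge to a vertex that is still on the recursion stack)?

DFS from C (visiting each vertex's neighbors in the order listed); mark gray on enter, black on exit:
C gray
  B gray
  B black
  E gray
    E→B: B black — skip
    A gray
      A→B: B black — skip
    A black
    K gray
      J gray
        J→B: B black — skip
        J→A: A black — skip
        F gray
        F black
      J black
      D gray
        H gray
          H→C: C is gray → back edge
First back edge: H → C.

H→C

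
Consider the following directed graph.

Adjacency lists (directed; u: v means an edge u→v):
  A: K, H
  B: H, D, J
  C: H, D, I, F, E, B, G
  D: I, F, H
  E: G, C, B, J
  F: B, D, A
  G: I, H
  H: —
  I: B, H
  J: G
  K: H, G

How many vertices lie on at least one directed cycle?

10

A vertex is on a directed cycle iff it belongs to a strongly connected component of size ≥ 2 (or has a self-loop).
The vertices on cycles are {A, B, C, D, E, F, G, I, J, K} — 10 in total.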